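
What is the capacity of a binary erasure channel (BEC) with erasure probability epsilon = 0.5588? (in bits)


C = 1 - epsilon = 1 - 0.5588 = 0.4412

0.4412 bits


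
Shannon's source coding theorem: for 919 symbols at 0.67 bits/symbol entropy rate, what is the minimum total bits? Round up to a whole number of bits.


Minimum bits >= n * H = 919 * 0.67 = 615.73, rounded up to a whole number of bits = 616

616 bits


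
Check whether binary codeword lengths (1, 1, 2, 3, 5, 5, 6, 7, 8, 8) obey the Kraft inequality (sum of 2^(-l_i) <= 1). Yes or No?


Kraft sum = sum(2^(-l_i)) = 1.4688, need <= 1. Result: violated (a binary prefix-free code with these lengths cannot exist)

No


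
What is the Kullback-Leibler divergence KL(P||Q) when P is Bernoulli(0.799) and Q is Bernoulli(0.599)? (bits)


KL = p*log2(p/q) + (1-p)*log2((1-p)/(1-q)) = 0.799*log2(0.799/0.599) + 0.201*log2(0.201/0.401) = 0.1318

0.1318 bits


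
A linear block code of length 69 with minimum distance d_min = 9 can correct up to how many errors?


Correction capability = floor((d-1)/2) = floor((9-1)/2) = 4

4 errors


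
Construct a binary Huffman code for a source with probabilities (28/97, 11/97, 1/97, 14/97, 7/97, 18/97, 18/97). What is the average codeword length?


Huffman construction (repeatedly merge the two least-probable nodes; each merge adds 1 bit to every symbol beneath it): 1/97 + 7/97 = 8/97; 8/97 + 11/97 = 19/97; 14/97 + 18/97 = 32/97; 18/97 + 19/97 = 37/97; 28/97 + 32/97 = 60/97; 37/97 + 60/97 = 1. Resulting codeword lengths (in the order the probabilities were given): (2, 3, 4, 3, 4, 3, 2). L_avg = sum(p_i * l_i) = 28/97*2 + 11/97*3 + 1/97*4 + 14/97*3 + 7/97*4 + 18/97*3 + 18/97*2 = 253/97 = 2.6082

2.6082 bits


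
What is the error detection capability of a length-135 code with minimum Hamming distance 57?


Detection capability = d_min - 1 = 57 - 1 = 56

56 errors


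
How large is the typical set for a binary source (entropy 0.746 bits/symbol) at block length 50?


log2|A_typical| = nH = 50 * 0.746 = 37.3, so |A_typical| ~ 2^37.3 = 1.692e+11

1.692e+11


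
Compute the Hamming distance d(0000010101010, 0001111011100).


Count differing positions: . . . ^ ^ . ^ ^ ^ . ^ ^ . = 7 differences

7


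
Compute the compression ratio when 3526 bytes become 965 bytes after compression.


Ratio = original / compressed = 3526 / 965 = 3.6539

3.6539


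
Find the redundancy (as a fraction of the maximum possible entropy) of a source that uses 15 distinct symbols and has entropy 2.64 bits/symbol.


H_max = log2(K) = log2(15) = 3.9069 bits/symbol. Redundancy = 1 - H/H_max = 1 - 2.64/3.9069 = 1 - 0.6757 = 0.3243

0.3243


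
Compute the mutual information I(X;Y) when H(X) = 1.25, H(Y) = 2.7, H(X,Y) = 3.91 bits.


I(X;Y) = H(X) + H(Y) - H(X,Y) = 1.25 + 2.7 - 3.91 = 0.04

0.04 bits


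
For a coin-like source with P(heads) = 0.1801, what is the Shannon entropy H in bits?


H = -p*log2(p) - (1-p)*log2(1-p). -0.1801*log2(0.1801) = 0.445411; -0.8199*log2(0.8199) = 0.234885. H = 0.445411 + 0.234885 = 0.6803

0.6803 bits


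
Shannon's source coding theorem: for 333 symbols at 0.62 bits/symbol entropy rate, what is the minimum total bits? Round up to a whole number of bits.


Minimum bits >= n * H = 333 * 0.62 = 206.46, rounded up to a whole number of bits = 207

207 bits


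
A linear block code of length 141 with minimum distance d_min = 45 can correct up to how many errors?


Correction capability = floor((d-1)/2) = floor((45-1)/2) = 22

22 errors


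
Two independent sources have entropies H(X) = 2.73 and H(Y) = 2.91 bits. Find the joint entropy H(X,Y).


For independent variables, H(X,Y) = H(X) + H(Y) = 2.73 + 2.91 = 5.64

5.64 bits


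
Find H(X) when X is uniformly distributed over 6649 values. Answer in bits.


H = log2(n) = log2(6649) = 12.6989

12.6989 bits


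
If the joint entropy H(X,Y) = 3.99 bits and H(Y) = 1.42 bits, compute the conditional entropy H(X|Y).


H(X|Y) = H(X,Y) - H(Y) = 3.99 - 1.42 = 2.57

2.57 bits


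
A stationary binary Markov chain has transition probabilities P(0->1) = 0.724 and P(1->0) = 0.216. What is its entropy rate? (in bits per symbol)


Stationary distribution: pi_0 = p10/(p01+p10) = 0.2298, pi_1 = 0.7702. Entropy rate H' = pi_0*H(p01) + pi_1*H(p10) = 0.2298*0.8499 + 0.7702*0.7528 = 0.7751

0.7751 bits/symbol


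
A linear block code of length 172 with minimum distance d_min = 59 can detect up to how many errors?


Detection capability = d_min - 1 = 59 - 1 = 58

58 errors


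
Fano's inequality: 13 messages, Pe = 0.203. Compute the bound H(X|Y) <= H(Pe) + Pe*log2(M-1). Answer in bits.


H(Pe) = -Pe*log2(Pe) - (1-Pe)*log2(1-Pe) = -0.203*log2(0.203) - 0.797*log2(0.797) = 0.466991 + 0.260897 = 0.7279. Pe*log2(M-1) = 0.203*log2(12) = 0.727747. Bound = H(Pe) + Pe*log2(M-1) = 0.466991 + 0.260897 + 0.727747 = 1.4556

1.4556 bits


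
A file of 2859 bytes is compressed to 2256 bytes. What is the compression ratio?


Ratio = original / compressed = 2859 / 2256 = 1.2673

1.2673


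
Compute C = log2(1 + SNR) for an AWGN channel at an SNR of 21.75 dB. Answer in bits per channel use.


SNR_linear = 10^(21.75/10) = 149.6236; C = log2(1 + SNR_linear) = log2(1 + 149.6236) = 7.2348

7.2348 bits/channel use


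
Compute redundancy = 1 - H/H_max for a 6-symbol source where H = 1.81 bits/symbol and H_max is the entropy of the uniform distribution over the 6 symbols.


H_max = log2(K) = log2(6) = 2.585 bits/symbol. Redundancy = 1 - H/H_max = 1 - 1.81/2.585 = 1 - 0.7002 = 0.2998

0.2998


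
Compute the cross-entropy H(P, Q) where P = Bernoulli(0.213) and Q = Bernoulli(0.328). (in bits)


H(P,Q) = -p*log2(q) - (1-p)*log2(1-q). -0.213*log2(0.328) = 0.342553; -0.787*log2(0.672) = 0.451318. H(P,Q) = 0.342553 + 0.451318 = 0.7939

0.7939 bits


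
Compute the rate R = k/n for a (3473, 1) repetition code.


Rate = k/n = 1/3473

1/3473


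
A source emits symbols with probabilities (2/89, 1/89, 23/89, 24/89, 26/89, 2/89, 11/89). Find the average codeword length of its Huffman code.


Huffman construction (repeatedly merge the two least-probable nodes; each merge adds 1 bit to every symbol beneath it): 1/89 + 2/89 = 3/89; 2/89 + 3/89 = 5/89; 5/89 + 11/89 = 16/89; 16/89 + 23/89 = 39/89; 24/89 + 26/89 = 50/89; 39/89 + 50/89 = 1. Resulting codeword lengths (in the order the probabilities were given): (5, 5, 2, 2, 2, 4, 3). L_avg = sum(p_i * l_i) = 2/89*5 + 1/89*5 + 23/89*2 + 24/89*2 + 26/89*2 + 2/89*4 + 11/89*3 = 202/89 = 2.2697

2.2697 bits


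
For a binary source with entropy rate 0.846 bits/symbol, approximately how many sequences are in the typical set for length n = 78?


log2|A_typical| = nH = 78 * 0.846 = 65.988, so |A_typical| ~ 2^65.988 = 7.318e+19

7.318e+19


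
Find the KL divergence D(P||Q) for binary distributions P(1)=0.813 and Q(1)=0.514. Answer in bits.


KL = p*log2(p/q) + (1-p)*log2((1-p)/(1-q)) = 0.813*log2(0.813/0.514) + 0.187*log2(0.187/0.486) = 0.2801

0.2801 bits


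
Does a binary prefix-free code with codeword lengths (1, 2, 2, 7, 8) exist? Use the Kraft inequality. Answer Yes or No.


Kraft sum = sum(2^(-l_i)) = 1.0117, need <= 1. Result: violated (a binary prefix-free code with these lengths cannot exist)

No


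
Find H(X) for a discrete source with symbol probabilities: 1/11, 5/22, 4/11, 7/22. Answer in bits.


H = -sum(p_i * log2(p_i)). Terms: -(1/11)*log2(1/11) = 0.314494; -(5/22)*log2(5/22) = 0.485796; -(4/11)*log2(4/11) = 0.530702; -(7/22)*log2(7/22) = 0.525661. H = 0.314494 + 0.485796 + 0.530702 + 0.525661 = 1.8567

1.8567 bits


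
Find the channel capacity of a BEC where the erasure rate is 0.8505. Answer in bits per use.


C = 1 - epsilon = 1 - 0.8505 = 0.1495

0.1495 bits


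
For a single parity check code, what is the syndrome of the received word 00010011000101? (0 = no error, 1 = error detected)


Syndrome = XOR of all bits = 0 XOR 0 XOR 0 XOR 1 XOR 0 XOR 0 XOR 1 XOR 1 XOR 0 XOR 0 XOR 0 XOR 1 XOR 0 XOR 1 = 1

1


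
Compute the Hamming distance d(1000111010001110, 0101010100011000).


Count differing positions: ^ ^ . ^ ^ . ^ ^ ^ . . ^ . ^ ^ . = 10 differences

10


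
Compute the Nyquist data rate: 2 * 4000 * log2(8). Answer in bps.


Rate = 2 * B * log2(M) = 2 * 4000 * 3.0 = 24000.0

24000.0 bps


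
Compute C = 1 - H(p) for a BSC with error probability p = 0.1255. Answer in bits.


H(p) = -p*log2(p) - (1-p)*log2(1-p) = -0.1255*log2(0.1255) - 0.8745*log2(0.8745) = 0.375777 + 0.169189 = 0.545. C = 1 - H(p) = 1 - 0.545 = 0.455

0.455 bits


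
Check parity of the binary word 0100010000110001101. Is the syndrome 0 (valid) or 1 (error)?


Syndrome = XOR of all bits = 0 XOR 1 XOR 0 XOR 0 XOR 0 XOR 1 XOR 0 XOR 0 XOR 0 XOR 0 XOR 1 XOR 1 XOR 0 XOR 0 XOR 0 XOR 1 XOR 1 XOR 0 XOR 1 = 1

1


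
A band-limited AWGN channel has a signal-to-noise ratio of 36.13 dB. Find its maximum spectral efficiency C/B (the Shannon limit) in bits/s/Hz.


SNR_linear = 10^(36.13/10) = 4102.041; C/B = log2(1 + SNR_linear) = log2(1 + 4102.041) = 12.0025

12.0025 bits/s/Hz


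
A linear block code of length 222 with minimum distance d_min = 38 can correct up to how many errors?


Correction capability = floor((d-1)/2) = floor((38-1)/2) = 18

18 errors


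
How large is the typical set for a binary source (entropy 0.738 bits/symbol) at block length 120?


log2|A_typical| = nH = 120 * 0.738 = 88.56, so |A_typical| ~ 2^88.56 = 4.563e+26

4.563e+26


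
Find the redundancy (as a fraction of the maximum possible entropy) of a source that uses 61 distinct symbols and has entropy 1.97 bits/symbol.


H_max = log2(K) = log2(61) = 5.9307 bits/symbol. Redundancy = 1 - H/H_max = 1 - 1.97/5.9307 = 1 - 0.3322 = 0.6678

0.6678


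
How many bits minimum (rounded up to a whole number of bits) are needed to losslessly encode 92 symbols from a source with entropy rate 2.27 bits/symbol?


Minimum bits >= n * H = 92 * 2.27 = 208.84, rounded up to a whole number of bits = 209

209 bits


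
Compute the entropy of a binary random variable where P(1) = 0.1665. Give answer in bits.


H = -p*log2(p) - (1-p)*log2(1-p). -0.1665*log2(0.1665) = 0.430637; -0.8335*log2(0.8335) = 0.218999. H = 0.430637 + 0.218999 = 0.6496

0.6496 bits


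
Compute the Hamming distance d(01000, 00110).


Count differing positions: . ^ ^ ^ . = 3 differences

3


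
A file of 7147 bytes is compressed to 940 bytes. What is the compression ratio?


Ratio = original / compressed = 7147 / 940 = 7.6032

7.6032


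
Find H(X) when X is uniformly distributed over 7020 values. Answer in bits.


H = log2(n) = log2(7020) = 12.7773

12.7773 bits


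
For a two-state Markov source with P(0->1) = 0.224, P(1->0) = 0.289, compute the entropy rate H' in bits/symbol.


Stationary distribution: pi_0 = p10/(p01+p10) = 0.5634, pi_1 = 0.4366. Entropy rate H' = pi_0*H(p01) + pi_1*H(p10) = 0.5634*0.7674 + 0.4366*0.8674 = 0.8111

0.8111 bits/symbol


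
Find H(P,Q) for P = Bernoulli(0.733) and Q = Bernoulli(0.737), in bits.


H(P,Q) = -p*log2(q) - (1-p)*log2(1-q). -0.733*log2(0.737) = 0.322713; -0.267*log2(0.263) = 0.514473. H(P,Q) = 0.322713 + 0.514473 = 0.8372

0.8372 bits


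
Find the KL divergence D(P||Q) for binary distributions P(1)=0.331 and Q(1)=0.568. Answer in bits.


KL = p*log2(p/q) + (1-p)*log2((1-p)/(1-q)) = 0.331*log2(0.331/0.568) + 0.669*log2(0.669/0.432) = 0.1643

0.1643 bits


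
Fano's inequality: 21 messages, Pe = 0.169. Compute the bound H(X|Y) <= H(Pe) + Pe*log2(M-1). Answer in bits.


H(Pe) = -Pe*log2(Pe) - (1-Pe)*log2(1-Pe) = -0.169*log2(0.169) - 0.831*log2(0.831) = 0.433469 + 0.221943 = 0.6554. Pe*log2(M-1) = 0.169*log2(20) = 0.730406. Bound = H(Pe) + Pe*log2(M-1) = 0.433469 + 0.221943 + 0.730406 = 1.3858

1.3858 bits


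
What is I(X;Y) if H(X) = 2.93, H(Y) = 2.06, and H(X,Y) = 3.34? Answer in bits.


I(X;Y) = H(X) + H(Y) - H(X,Y) = 2.93 + 2.06 - 3.34 = 1.65

1.65 bits


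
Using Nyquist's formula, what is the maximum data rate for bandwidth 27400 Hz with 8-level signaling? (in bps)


Rate = 2 * B * log2(M) = 2 * 27400 * 3.0 = 164400.0

164400.0 bps


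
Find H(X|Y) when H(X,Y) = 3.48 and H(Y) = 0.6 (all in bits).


H(X|Y) = H(X,Y) - H(Y) = 3.48 - 0.6 = 2.88

2.88 bits


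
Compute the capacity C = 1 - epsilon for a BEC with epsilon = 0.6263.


C = 1 - epsilon = 1 - 0.6263 = 0.3737

0.3737 bits


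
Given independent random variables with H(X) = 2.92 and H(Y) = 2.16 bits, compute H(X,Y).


For independent variables, H(X,Y) = H(X) + H(Y) = 2.92 + 2.16 = 5.08

5.08 bits


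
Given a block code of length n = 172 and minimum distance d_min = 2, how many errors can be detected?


Detection capability = d_min - 1 = 2 - 1 = 1

1 errors


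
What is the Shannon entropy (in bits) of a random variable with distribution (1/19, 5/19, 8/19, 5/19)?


H = -sum(p_i * log2(p_i)). Terms: -(1/19)*log2(1/19) = 0.223575; -(5/19)*log2(5/19) = 0.506842; -(8/19)*log2(8/19) = 0.525443; -(5/19)*log2(5/19) = 0.506842. H = 0.223575 + 0.506842 + 0.525443 + 0.506842 = 1.7627

1.7627 bits


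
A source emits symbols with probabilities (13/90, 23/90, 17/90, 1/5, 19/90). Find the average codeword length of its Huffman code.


Huffman construction (repeatedly merge the two least-probable nodes; each merge adds 1 bit to every symbol beneath it): 13/90 + 17/90 = 1/3; 1/5 + 19/90 = 37/90; 23/90 + 1/3 = 53/90; 37/90 + 53/90 = 1. Resulting codeword lengths (in the order the probabilities were given): (3, 2, 3, 2, 2). L_avg = sum(p_i * l_i) = 13/90*3 + 23/90*2 + 17/90*3 + 1/5*2 + 19/90*2 = 7/3 = 2.3333

2.3333 bits


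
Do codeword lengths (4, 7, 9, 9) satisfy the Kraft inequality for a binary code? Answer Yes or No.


Kraft sum = sum(2^(-l_i)) = 0.0742, need <= 1. Result: satisfied (a binary prefix-free code with these lengths exists)

Yes


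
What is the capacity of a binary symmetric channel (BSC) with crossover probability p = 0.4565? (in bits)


H(p) = -p*log2(p) - (1-p)*log2(1-p) = -0.4565*log2(0.4565) - 0.5435*log2(0.5435) = 0.516444 + 0.478089 = 0.9945. C = 1 - H(p) = 1 - 0.9945 = 0.0055

0.0055 bits


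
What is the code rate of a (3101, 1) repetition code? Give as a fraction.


Rate = k/n = 1/3101

1/3101


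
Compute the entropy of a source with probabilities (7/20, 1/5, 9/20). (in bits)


H = -sum(p_i * log2(p_i)). Terms: -(7/20)*log2(7/20) = 0.530101; -(1/5)*log2(1/5) = 0.464386; -(9/20)*log2(9/20) = 0.518401. H = 0.530101 + 0.464386 + 0.518401 = 1.5129

1.5129 bits


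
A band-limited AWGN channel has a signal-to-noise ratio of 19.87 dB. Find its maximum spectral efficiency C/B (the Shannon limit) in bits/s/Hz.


SNR_linear = 10^(19.87/10) = 97.051; C/B = log2(1 + SNR_linear) = log2(1 + 97.051) = 6.6155

6.6155 bits/s/Hz


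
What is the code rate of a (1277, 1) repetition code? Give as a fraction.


Rate = k/n = 1/1277

1/1277


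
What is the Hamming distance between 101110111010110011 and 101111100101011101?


Count differing positions: . . . . . ^ . ^ ^ ^ ^ ^ ^ . ^ ^ ^ . = 10 differences

10


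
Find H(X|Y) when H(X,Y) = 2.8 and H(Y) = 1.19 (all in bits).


H(X|Y) = H(X,Y) - H(Y) = 2.8 - 1.19 = 1.61

1.61 bits


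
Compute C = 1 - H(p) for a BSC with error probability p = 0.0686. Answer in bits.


H(p) = -p*log2(p) - (1-p)*log2(1-p) = -0.0686*log2(0.0686) - 0.9314*log2(0.9314) = 0.265183 + 0.095494 = 0.3607. C = 1 - H(p) = 1 - 0.3607 = 0.6393

0.6393 bits


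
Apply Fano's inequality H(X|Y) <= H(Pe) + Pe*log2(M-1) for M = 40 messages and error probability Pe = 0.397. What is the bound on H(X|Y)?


H(Pe) = -Pe*log2(Pe) - (1-Pe)*log2(1-Pe) = -0.397*log2(0.397) - 0.603*log2(0.603) = 0.529117 + 0.440051 = 0.9692. Pe*log2(M-1) = 0.397*log2(39) = 2.098305. Bound = H(Pe) + Pe*log2(M-1) = 0.529117 + 0.440051 + 2.098305 = 3.0675

3.0675 bits


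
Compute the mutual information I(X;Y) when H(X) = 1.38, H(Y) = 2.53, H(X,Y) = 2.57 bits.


I(X;Y) = H(X) + H(Y) - H(X,Y) = 1.38 + 2.53 - 2.57 = 1.34

1.34 bits


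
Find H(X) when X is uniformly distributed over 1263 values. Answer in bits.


H = log2(n) = log2(1263) = 10.3026

10.3026 bits


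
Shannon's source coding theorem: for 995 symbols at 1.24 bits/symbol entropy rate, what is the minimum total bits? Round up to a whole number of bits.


Minimum bits >= n * H = 995 * 1.24 = 1233.8, rounded up to a whole number of bits = 1234

1234 bits


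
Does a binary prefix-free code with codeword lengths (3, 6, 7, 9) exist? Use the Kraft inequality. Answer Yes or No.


Kraft sum = sum(2^(-l_i)) = 0.1504, need <= 1. Result: satisfied (a binary prefix-free code with these lengths exists)

Yes


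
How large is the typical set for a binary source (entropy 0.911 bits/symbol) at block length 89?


log2|A_typical| = nH = 89 * 0.911 = 81.079, so |A_typical| ~ 2^81.079 = 2.554e+24

2.554e+24


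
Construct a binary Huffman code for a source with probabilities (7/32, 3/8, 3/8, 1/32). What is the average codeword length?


Huffman construction (repeatedly merge the two least-probable nodes; each merge adds 1 bit to every symbol beneath it): 1/32 + 7/32 = 1/4; 1/4 + 3/8 = 5/8; 3/8 + 5/8 = 1. Resulting codeword lengths (in the order the probabilities were given): (3, 2, 1, 3). L_avg = sum(p_i * l_i) = 7/32*3 + 3/8*2 + 3/8*1 + 1/32*3 = 15/8 = 1.875

1.875 bits


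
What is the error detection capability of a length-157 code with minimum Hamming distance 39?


Detection capability = d_min - 1 = 39 - 1 = 38

38 errors


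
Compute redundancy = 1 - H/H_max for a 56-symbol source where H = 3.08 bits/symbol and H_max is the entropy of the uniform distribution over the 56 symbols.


H_max = log2(K) = log2(56) = 5.8074 bits/symbol. Redundancy = 1 - H/H_max = 1 - 3.08/5.8074 = 1 - 0.5304 = 0.4696

0.4696


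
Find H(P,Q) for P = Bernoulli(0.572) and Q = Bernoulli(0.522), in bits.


H(P,Q) = -p*log2(q) - (1-p)*log2(1-q). -0.572*log2(0.522) = 0.536466; -0.428*log2(0.478) = 0.455785. H(P,Q) = 0.536466 + 0.455785 = 0.9923

0.9923 bits


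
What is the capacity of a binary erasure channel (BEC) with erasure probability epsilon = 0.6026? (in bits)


C = 1 - epsilon = 1 - 0.6026 = 0.3974

0.3974 bits


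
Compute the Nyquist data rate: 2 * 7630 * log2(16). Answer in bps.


Rate = 2 * B * log2(M) = 2 * 7630 * 4.0 = 61040.0

61040.0 bps


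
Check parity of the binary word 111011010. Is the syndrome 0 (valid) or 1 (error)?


Syndrome = XOR of all bits = 1 XOR 1 XOR 1 XOR 0 XOR 1 XOR 1 XOR 0 XOR 1 XOR 0 = 0

0


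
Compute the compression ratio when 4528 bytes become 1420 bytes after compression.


Ratio = original / compressed = 4528 / 1420 = 3.1887

3.1887


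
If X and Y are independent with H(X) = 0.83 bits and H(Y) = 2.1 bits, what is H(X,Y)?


For independent variables, H(X,Y) = H(X) + H(Y) = 0.83 + 2.1 = 2.93

2.93 bits


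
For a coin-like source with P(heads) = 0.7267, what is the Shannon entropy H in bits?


H = -p*log2(p) - (1-p)*log2(1-p). -0.7267*log2(0.7267) = 0.334695; -0.2733*log2(0.2733) = 0.511465. H = 0.334695 + 0.511465 = 0.8462

0.8462 bits


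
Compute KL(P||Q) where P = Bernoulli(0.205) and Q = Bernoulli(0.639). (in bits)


KL = p*log2(p/q) + (1-p)*log2((1-p)/(1-q)) = 0.205*log2(0.205/0.639) + 0.795*log2(0.795/0.361) = 0.5692

0.5692 bits


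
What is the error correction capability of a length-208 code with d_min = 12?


Correction capability = floor((d-1)/2) = floor((12-1)/2) = 5

5 errors


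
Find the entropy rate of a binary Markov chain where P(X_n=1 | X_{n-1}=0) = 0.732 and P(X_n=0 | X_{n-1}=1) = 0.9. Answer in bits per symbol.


Stationary distribution: pi_0 = p10/(p01+p10) = 0.5515, pi_1 = 0.4485. Entropy rate H' = pi_0*H(p01) + pi_1*H(p10) = 0.5515*0.8386 + 0.4485*0.469 = 0.6728

0.6728 bits/symbol


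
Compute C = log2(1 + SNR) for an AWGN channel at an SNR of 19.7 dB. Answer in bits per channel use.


SNR_linear = 10^(19.7/10) = 93.3254; C = log2(1 + SNR_linear) = log2(1 + 93.3254) = 6.5596

6.5596 bits/channel use


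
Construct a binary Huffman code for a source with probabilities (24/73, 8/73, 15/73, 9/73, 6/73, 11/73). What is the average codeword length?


Huffman construction (repeatedly merge the two least-probable nodes; each merge adds 1 bit to every symbol beneath it): 6/73 + 8/73 = 14/73; 9/73 + 11/73 = 20/73; 14/73 + 15/73 = 29/73; 20/73 + 24/73 = 44/73; 29/73 + 44/73 = 1. Resulting codeword lengths (in the order the probabilities were given): (2, 3, 2, 3, 3, 3). L_avg = sum(p_i * l_i) = 24/73*2 + 8/73*3 + 15/73*2 + 9/73*3 + 6/73*3 + 11/73*3 = 180/73 = 2.4658

2.4658 bits


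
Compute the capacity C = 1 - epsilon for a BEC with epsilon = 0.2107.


C = 1 - epsilon = 1 - 0.2107 = 0.7893

0.7893 bits


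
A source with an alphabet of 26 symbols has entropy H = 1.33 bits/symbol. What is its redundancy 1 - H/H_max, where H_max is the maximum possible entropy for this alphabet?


H_max = log2(K) = log2(26) = 4.7004 bits/symbol. Redundancy = 1 - H/H_max = 1 - 1.33/4.7004 = 1 - 0.283 = 0.717

0.717


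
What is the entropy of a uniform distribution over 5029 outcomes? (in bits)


H = log2(n) = log2(5029) = 12.2961

12.2961 bits


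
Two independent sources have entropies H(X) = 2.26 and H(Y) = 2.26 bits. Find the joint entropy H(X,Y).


For independent variables, H(X,Y) = H(X) + H(Y) = 2.26 + 2.26 = 4.52

4.52 bits


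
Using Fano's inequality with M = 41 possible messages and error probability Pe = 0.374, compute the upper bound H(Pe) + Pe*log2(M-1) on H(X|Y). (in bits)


H(Pe) = -Pe*log2(Pe) - (1-Pe)*log2(1-Pe) = -0.374*log2(0.374) - 0.626*log2(0.626) = 0.530665 + 0.423029 = 0.9537. Pe*log2(M-1) = 0.374*log2(40) = 1.990401. Bound = H(Pe) + Pe*log2(M-1) = 0.530665 + 0.423029 + 1.990401 = 2.9441

2.9441 bits


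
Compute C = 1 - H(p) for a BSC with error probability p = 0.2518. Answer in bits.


H(p) = -p*log2(p) - (1-p)*log2(1-p) = -0.2518*log2(0.2518) - 0.7482*log2(0.7482) = 0.500994 + 0.313125 = 0.8141. C = 1 - H(p) = 1 - 0.8141 = 0.1859

0.1859 bits


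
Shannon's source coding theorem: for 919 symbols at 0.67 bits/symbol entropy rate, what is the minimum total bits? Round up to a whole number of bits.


Minimum bits >= n * H = 919 * 0.67 = 615.73, rounded up to a whole number of bits = 616

616 bits


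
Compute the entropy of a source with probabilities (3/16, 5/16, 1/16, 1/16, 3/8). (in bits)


H = -sum(p_i * log2(p_i)). Terms: -(3/16)*log2(3/16) = 0.452820; -(5/16)*log2(5/16) = 0.524397; -(1/16)*log2(1/16) = 0.250000; -(1/16)*log2(1/16) = 0.250000; -(3/8)*log2(3/8) = 0.530639. H = 0.452820 + 0.524397 + 0.250000 + 0.250000 + 0.530639 = 2.0079

2.0079 bits


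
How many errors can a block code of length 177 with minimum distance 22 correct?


Correction capability = floor((d-1)/2) = floor((22-1)/2) = 10

10 errors


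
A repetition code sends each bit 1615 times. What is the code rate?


Rate = k/n = 1/1615

1/1615


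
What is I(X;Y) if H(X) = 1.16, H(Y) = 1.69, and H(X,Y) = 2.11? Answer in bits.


I(X;Y) = H(X) + H(Y) - H(X,Y) = 1.16 + 1.69 - 2.11 = 0.74

0.74 bits


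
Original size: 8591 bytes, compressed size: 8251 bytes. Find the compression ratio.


Ratio = original / compressed = 8591 / 8251 = 1.0412

1.0412


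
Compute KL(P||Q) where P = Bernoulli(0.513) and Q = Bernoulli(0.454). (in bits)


KL = p*log2(p/q) + (1-p)*log2((1-p)/(1-q)) = 0.513*log2(0.513/0.454) + 0.487*log2(0.487/0.546) = 0.0101

0.0101 bits


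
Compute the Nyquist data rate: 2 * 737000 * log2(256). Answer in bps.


Rate = 2 * B * log2(M) = 2 * 737000 * 8.0 = 11792000.0

11792000.0 bps


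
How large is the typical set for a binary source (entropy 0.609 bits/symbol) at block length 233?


log2|A_typical| = nH = 233 * 0.609 = 141.897, so |A_typical| ~ 2^141.897 = 5.191e+42

5.191e+42


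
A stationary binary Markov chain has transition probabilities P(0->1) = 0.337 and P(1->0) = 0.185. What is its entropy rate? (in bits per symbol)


Stationary distribution: pi_0 = p10/(p01+p10) = 0.3544, pi_1 = 0.6456. Entropy rate H' = pi_0*H(p01) + pi_1*H(p10) = 0.3544*0.9219 + 0.6456*0.6909 = 0.7728

0.7728 bits/symbol


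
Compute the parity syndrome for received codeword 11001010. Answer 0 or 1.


Syndrome = XOR of all bits = 1 XOR 1 XOR 0 XOR 0 XOR 1 XOR 0 XOR 1 XOR 0 = 0

0


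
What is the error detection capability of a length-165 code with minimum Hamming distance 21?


Detection capability = d_min - 1 = 21 - 1 = 20

20 errors


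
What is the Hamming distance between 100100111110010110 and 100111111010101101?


Count differing positions: . . . . ^ ^ . . . ^ . . ^ ^ ^ . ^ ^ = 8 differences

8


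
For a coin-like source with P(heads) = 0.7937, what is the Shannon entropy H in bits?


H = -p*log2(p) - (1-p)*log2(1-p). -0.7937*log2(0.7937) = 0.264567; -0.2063*log2(0.2063) = 0.469783. H = 0.264567 + 0.469783 = 0.7344

0.7344 bits


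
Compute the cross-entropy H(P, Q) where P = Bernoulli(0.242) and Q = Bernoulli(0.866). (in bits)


H(P,Q) = -p*log2(q) - (1-p)*log2(1-q). -0.242*log2(0.866) = 0.050230; -0.758*log2(0.134) = 2.197969. H(P,Q) = 0.050230 + 2.197969 = 2.2482

2.2482 bits


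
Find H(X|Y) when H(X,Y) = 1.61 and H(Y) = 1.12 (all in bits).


H(X|Y) = H(X,Y) - H(Y) = 1.61 - 1.12 = 0.49

0.49 bits


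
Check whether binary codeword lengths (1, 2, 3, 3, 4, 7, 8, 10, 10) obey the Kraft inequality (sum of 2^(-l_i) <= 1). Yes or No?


Kraft sum = sum(2^(-l_i)) = 1.0762, need <= 1. Result: violated (a binary prefix-free code with these lengths cannot exist)

No


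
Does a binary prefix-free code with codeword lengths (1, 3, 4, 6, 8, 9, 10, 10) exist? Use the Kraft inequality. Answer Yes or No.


Kraft sum = sum(2^(-l_i)) = 0.7109, need <= 1. Result: satisfied (a binary prefix-free code with these lengths exists)

Yes


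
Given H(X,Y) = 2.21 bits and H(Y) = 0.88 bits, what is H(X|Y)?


H(X|Y) = H(X,Y) - H(Y) = 2.21 - 0.88 = 1.33

1.33 bits


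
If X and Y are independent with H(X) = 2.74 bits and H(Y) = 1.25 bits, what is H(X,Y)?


For independent variables, H(X,Y) = H(X) + H(Y) = 2.74 + 1.25 = 3.99

3.99 bits


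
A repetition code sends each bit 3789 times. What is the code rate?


Rate = k/n = 1/3789

1/3789


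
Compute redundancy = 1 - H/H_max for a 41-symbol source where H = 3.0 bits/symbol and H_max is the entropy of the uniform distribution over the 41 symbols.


H_max = log2(K) = log2(41) = 5.3576 bits/symbol. Redundancy = 1 - H/H_max = 1 - 3.0/5.3576 = 1 - 0.56 = 0.44

0.44


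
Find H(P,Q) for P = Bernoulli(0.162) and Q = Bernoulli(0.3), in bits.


H(P,Q) = -p*log2(q) - (1-p)*log2(1-q). -0.162*log2(0.3) = 0.281388; -0.838*log2(0.7) = 0.431212. H(P,Q) = 0.281388 + 0.431212 = 0.7126

0.7126 bits


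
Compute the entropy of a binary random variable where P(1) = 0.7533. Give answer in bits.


H = -p*log2(p) - (1-p)*log2(1-p). -0.7533*log2(0.7533) = 0.307876; -0.2467*log2(0.2467) = 0.498129. H = 0.307876 + 0.498129 = 0.806

0.806 bits


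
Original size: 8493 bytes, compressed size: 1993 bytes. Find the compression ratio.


Ratio = original / compressed = 8493 / 1993 = 4.2614

4.2614


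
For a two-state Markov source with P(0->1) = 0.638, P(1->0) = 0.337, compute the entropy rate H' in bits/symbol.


Stationary distribution: pi_0 = p10/(p01+p10) = 0.3456, pi_1 = 0.6544. Entropy rate H' = pi_0*H(p01) + pi_1*H(p10) = 0.3456*0.9443 + 0.6544*0.9219 = 0.9297

0.9297 bits/symbol


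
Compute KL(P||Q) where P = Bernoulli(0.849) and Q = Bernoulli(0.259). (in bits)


KL = p*log2(p/q) + (1-p)*log2((1-p)/(1-q)) = 0.849*log2(0.849/0.259) + 0.151*log2(0.151/0.741) = 1.1076

1.1076 bits


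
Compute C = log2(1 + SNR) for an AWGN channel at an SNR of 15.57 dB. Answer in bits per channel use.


SNR_linear = 10^(15.57/10) = 36.0579; C = log2(1 + SNR_linear) = log2(1 + 36.0579) = 5.2117

5.2117 bits/channel use


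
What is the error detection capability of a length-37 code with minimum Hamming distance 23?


Detection capability = d_min - 1 = 23 - 1 = 22

22 errors


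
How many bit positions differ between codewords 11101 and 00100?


Count differing positions: ^ ^ . . ^ = 3 differences

3


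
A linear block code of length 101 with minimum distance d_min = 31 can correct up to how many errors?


Correction capability = floor((d-1)/2) = floor((31-1)/2) = 15

15 errors


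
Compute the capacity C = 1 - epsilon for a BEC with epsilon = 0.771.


C = 1 - epsilon = 1 - 0.771 = 0.229

0.229 bits


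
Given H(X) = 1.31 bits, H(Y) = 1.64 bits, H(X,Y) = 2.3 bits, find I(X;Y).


I(X;Y) = H(X) + H(Y) - H(X,Y) = 1.31 + 1.64 - 2.3 = 0.65

0.65 bits


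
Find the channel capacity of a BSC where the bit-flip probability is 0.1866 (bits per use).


H(p) = -p*log2(p) - (1-p)*log2(1-p) = -0.1866*log2(0.1866) - 0.8134*log2(0.8134) = 0.451941 + 0.242363 = 0.6943. C = 1 - H(p) = 1 - 0.6943 = 0.3057

0.3057 bits


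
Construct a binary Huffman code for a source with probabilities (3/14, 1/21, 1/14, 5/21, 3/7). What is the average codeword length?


Huffman construction (repeatedly merge the two least-probable nodes; each merge adds 1 bit to every symbol beneath it): 1/21 + 1/14 = 5/42; 5/42 + 3/14 = 1/3; 5/21 + 1/3 = 4/7; 3/7 + 4/7 = 1. Resulting codeword lengths (in the order the probabilities were given): (3, 4, 4, 2, 1). L_avg = sum(p_i * l_i) = 3/14*3 + 1/21*4 + 1/14*4 + 5/21*2 + 3/7*1 = 85/42 = 2.0238

2.0238 bits


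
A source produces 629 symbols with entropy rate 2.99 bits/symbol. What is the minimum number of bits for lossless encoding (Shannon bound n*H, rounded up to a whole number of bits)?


Minimum bits >= n * H = 629 * 2.99 = 1880.71, rounded up to a whole number of bits = 1881

1881 bits


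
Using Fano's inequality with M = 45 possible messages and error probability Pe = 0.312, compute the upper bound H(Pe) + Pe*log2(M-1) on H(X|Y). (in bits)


H(Pe) = -Pe*log2(Pe) - (1-Pe)*log2(1-Pe) = -0.312*log2(0.312) - 0.688*log2(0.688) = 0.524279 + 0.371189 = 0.8955. Pe*log2(M-1) = 0.312*log2(44) = 1.703343. Bound = H(Pe) + Pe*log2(M-1) = 0.524279 + 0.371189 + 1.703343 = 2.5988

2.5988 bits


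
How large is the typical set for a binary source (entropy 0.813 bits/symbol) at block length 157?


log2|A_typical| = nH = 157 * 0.813 = 127.641, so |A_typical| ~ 2^127.641 = 2.653e+38

2.653e+38


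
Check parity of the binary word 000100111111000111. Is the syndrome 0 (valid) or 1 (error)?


Syndrome = XOR of all bits = 0 XOR 0 XOR 0 XOR 1 XOR 0 XOR 0 XOR 1 XOR 1 XOR 1 XOR 1 XOR 1 XOR 1 XOR 0 XOR 0 XOR 0 XOR 1 XOR 1 XOR 1 = 0

0


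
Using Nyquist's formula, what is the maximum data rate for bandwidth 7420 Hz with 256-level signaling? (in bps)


Rate = 2 * B * log2(M) = 2 * 7420 * 8.0 = 118720.0

118720.0 bps


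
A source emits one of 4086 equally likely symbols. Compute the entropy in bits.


H = log2(n) = log2(4086) = 11.9965

11.9965 bits


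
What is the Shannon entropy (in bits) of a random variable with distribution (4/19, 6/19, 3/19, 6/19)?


H = -sum(p_i * log2(p_i)). Terms: -(4/19)*log2(4/19) = 0.473248; -(6/19)*log2(6/19) = 0.525147; -(3/19)*log2(3/19) = 0.420468; -(6/19)*log2(6/19) = 0.525147. H = 0.473248 + 0.525147 + 0.420468 + 0.525147 = 1.944

1.944 bits


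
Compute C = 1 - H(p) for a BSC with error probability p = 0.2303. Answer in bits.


H(p) = -p*log2(p) - (1-p)*log2(1-p) = -0.2303*log2(0.2303) - 0.7697*log2(0.7697) = 0.487871 + 0.290663 = 0.7785. C = 1 - H(p) = 1 - 0.7785 = 0.2215

0.2215 bits


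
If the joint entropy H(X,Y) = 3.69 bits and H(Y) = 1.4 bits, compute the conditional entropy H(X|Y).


H(X|Y) = H(X,Y) - H(Y) = 3.69 - 1.4 = 2.29

2.29 bits


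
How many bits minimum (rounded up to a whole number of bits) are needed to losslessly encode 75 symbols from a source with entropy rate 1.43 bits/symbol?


Minimum bits >= n * H = 75 * 1.43 = 107.25, rounded up to a whole number of bits = 108

108 bits


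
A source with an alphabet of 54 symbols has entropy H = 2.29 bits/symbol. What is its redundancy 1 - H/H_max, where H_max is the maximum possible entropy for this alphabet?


H_max = log2(K) = log2(54) = 5.7549 bits/symbol. Redundancy = 1 - H/H_max = 1 - 2.29/5.7549 = 1 - 0.3979 = 0.6021

0.6021


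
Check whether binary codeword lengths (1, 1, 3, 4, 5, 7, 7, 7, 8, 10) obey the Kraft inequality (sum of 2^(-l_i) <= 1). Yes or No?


Kraft sum = sum(2^(-l_i)) = 1.2471, need <= 1. Result: violated (a binary prefix-free code with these lengths cannot exist)

No


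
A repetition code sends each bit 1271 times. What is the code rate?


Rate = k/n = 1/1271

1/1271


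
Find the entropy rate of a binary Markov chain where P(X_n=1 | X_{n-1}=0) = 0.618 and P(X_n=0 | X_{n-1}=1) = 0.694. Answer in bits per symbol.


Stationary distribution: pi_0 = p10/(p01+p10) = 0.529, pi_1 = 0.471. Entropy rate H' = pi_0*H(p01) + pi_1*H(p10) = 0.529*0.9594 + 0.471*0.8885 = 0.926

0.926 bits/symbol


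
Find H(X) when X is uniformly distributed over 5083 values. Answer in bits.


H = log2(n) = log2(5083) = 12.3115

12.3115 bits


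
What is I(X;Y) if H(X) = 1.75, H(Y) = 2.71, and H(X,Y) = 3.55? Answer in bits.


I(X;Y) = H(X) + H(Y) - H(X,Y) = 1.75 + 2.71 - 3.55 = 0.91

0.91 bits


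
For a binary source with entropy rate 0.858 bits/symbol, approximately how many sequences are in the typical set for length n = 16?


log2|A_typical| = nH = 16 * 0.858 = 13.728, so |A_typical| ~ 2^13.728 = 1.357e+04

1.357e+04


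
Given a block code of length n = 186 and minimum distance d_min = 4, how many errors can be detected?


Detection capability = d_min - 1 = 4 - 1 = 3

3 errors


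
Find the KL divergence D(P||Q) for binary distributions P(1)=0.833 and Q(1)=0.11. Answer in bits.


KL = p*log2(p/q) + (1-p)*log2((1-p)/(1-q)) = 0.833*log2(0.833/0.11) + 0.167*log2(0.167/0.89) = 2.0299

2.0299 bits


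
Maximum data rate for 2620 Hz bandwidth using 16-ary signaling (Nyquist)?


Rate = 2 * B * log2(M) = 2 * 2620 * 4.0 = 20960.0

20960.0 bps


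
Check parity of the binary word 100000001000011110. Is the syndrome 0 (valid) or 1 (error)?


Syndrome = XOR of all bits = 1 XOR 0 XOR 0 XOR 0 XOR 0 XOR 0 XOR 0 XOR 0 XOR 1 XOR 0 XOR 0 XOR 0 XOR 0 XOR 1 XOR 1 XOR 1 XOR 1 XOR 0 = 0

0


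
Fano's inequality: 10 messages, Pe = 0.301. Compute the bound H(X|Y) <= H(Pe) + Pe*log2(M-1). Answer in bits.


H(Pe) = -Pe*log2(Pe) - (1-Pe)*log2(1-Pe) = -0.301*log2(0.301) - 0.699*log2(0.699) = 0.521382 + 0.361128 = 0.8825. Pe*log2(M-1) = 0.301*log2(9) = 0.954147. Bound = H(Pe) + Pe*log2(M-1) = 0.521382 + 0.361128 + 0.954147 = 1.8367

1.8367 bits


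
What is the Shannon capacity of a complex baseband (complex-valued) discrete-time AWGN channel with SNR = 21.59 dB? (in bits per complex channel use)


SNR_linear = 10^(21.59/10) = 144.2115; C = log2(1 + SNR_linear) = log2(1 + 144.2115) = 7.182

7.182 bits/channel use


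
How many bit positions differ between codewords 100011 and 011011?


Count differing positions: ^ ^ ^ . . . = 3 differences

3


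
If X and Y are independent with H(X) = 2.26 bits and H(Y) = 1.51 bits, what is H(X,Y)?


For independent variables, H(X,Y) = H(X) + H(Y) = 2.26 + 1.51 = 3.77

3.77 bits


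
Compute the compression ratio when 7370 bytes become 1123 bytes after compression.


Ratio = original / compressed = 7370 / 1123 = 6.5628

6.5628


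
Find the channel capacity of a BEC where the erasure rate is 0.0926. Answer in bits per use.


C = 1 - epsilon = 1 - 0.0926 = 0.9074

0.9074 bits


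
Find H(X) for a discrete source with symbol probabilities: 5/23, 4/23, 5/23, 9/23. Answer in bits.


H = -sum(p_i * log2(p_i)). Terms: -(5/23)*log2(5/23) = 0.478616; -(4/23)*log2(4/23) = 0.438880; -(5/23)*log2(5/23) = 0.478616; -(9/23)*log2(9/23) = 0.529684. H = 0.478616 + 0.438880 + 0.478616 + 0.529684 = 1.9258

1.9258 bits


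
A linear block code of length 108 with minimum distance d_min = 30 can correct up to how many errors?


Correction capability = floor((d-1)/2) = floor((30-1)/2) = 14

14 errors


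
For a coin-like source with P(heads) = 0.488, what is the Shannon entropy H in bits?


H = -p*log2(p) - (1-p)*log2(1-p). -0.488*log2(0.488) = 0.505103; -0.512*log2(0.512) = 0.494482. H = 0.505103 + 0.494482 = 0.9996

0.9996 bits


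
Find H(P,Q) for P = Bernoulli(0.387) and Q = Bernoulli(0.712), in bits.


H(P,Q) = -p*log2(q) - (1-p)*log2(1-q). -0.387*log2(0.712) = 0.189650; -0.613*log2(0.288) = 1.100862. H(P,Q) = 0.189650 + 1.100862 = 1.2905

1.2905 bits


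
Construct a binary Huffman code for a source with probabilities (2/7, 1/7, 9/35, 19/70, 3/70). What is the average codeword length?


Huffman construction (repeatedly merge the two least-probable nodes; each merge adds 1 bit to every symbol beneath it): 3/70 + 1/7 = 13/70; 13/70 + 9/35 = 31/70; 19/70 + 2/7 = 39/70; 31/70 + 39/70 = 1. Resulting codeword lengths (in the order the probabilities were given): (2, 3, 2, 2, 3). L_avg = sum(p_i * l_i) = 2/7*2 + 1/7*3 + 9/35*2 + 19/70*2 + 3/70*3 = 153/70 = 2.1857

2.1857 bits


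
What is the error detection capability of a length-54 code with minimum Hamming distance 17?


Detection capability = d_min - 1 = 17 - 1 = 16

16 errors


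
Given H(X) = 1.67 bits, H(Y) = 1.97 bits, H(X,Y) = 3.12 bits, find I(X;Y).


I(X;Y) = H(X) + H(Y) - H(X,Y) = 1.67 + 1.97 - 3.12 = 0.52

0.52 bits


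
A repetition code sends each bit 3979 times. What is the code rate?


Rate = k/n = 1/3979

1/3979


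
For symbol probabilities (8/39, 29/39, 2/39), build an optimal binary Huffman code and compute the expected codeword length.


Huffman construction (repeatedly merge the two least-probable nodes; each merge adds 1 bit to every symbol beneath it): 2/39 + 8/39 = 10/39; 10/39 + 29/39 = 1. Resulting codeword lengths (in the order the probabilities were given): (2, 1, 2). L_avg = sum(p_i * l_i) = 8/39*2 + 29/39*1 + 2/39*2 = 49/39 = 1.2564

1.2564 bits


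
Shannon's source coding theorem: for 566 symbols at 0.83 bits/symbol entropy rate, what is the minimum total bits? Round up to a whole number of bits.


Minimum bits >= n * H = 566 * 0.83 = 469.78, rounded up to a whole number of bits = 470

470 bits


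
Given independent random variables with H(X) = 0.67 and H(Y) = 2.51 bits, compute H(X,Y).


For independent variables, H(X,Y) = H(X) + H(Y) = 0.67 + 2.51 = 3.18

3.18 bits


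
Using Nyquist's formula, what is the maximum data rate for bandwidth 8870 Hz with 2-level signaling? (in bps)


Rate = 2 * B * log2(M) = 2 * 8870 * 1.0 = 17740.0

17740.0 bps


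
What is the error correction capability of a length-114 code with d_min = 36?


Correction capability = floor((d-1)/2) = floor((36-1)/2) = 17

17 errors


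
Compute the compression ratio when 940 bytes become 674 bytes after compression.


Ratio = original / compressed = 940 / 674 = 1.3947

1.3947


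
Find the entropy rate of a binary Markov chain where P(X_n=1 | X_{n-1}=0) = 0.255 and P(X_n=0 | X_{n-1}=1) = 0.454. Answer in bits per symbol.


Stationary distribution: pi_0 = p10/(p01+p10) = 0.6403, pi_1 = 0.3597. Entropy rate H' = pi_0*H(p01) + pi_1*H(p10) = 0.6403*0.8191 + 0.3597*0.9939 = 0.882

0.882 bits/symbol


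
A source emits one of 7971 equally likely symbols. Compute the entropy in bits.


H = log2(n) = log2(7971) = 12.9605

12.9605 bits


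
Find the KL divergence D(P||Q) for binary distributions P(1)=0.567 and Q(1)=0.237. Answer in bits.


KL = p*log2(p/q) + (1-p)*log2((1-p)/(1-q)) = 0.567*log2(0.567/0.237) + 0.433*log2(0.433/0.763) = 0.3596

0.3596 bits
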